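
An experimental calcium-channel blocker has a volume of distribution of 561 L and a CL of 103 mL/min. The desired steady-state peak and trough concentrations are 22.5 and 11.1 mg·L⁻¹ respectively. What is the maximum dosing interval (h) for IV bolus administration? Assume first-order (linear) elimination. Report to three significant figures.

CL = 103 mL/min × 60/1000 = 6.180 L/h
k = CL / Vd = 6.180 / 561.0 = 0.01102 h⁻¹
Between IV bolus doses, concentration decays as C = C₀·e^(−kτ), so C_peak/C_trough = e^(kτ).
τ_max = ln(C_peak/C_trough) / k = ln(22.5/11.1) / 0.01102 = 0.7066 / 0.01102 = 64.12 h

64.1 h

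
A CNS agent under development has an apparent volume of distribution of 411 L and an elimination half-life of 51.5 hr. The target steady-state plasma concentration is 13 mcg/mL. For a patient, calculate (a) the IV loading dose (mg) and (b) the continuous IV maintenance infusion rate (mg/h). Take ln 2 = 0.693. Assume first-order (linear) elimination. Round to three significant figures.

(a) 5340 mg; (b) 71.9 mg/h

LD = Vd × C = 411.0 × 13 = 5343 mg
CL = 0.693 × Vd / t½ = 0.693 × 411.0 / 51.5 = 5.531 L/h
Infusion rate = CL × Css = 5.531 × 13 = 71.90 mg/h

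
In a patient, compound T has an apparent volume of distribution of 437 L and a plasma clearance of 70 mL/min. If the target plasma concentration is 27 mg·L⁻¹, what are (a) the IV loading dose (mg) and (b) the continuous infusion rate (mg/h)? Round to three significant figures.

(a) 11800 mg; (b) 113 mg/h

Loading dose = Vd × C = 437.0 × 27 = 11800 mg
Convert clearance: 70 mL/min × 60 min/h ÷ 1000 mL/L = 4.200 L/h
Maintenance infusion rate = CL × Css = 4.200 × 27 = 113.4 mg/h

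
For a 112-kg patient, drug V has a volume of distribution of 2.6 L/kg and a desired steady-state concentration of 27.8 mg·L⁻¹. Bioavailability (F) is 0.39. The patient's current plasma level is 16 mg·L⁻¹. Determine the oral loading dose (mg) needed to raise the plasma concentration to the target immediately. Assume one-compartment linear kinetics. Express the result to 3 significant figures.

Vd(total) = 112 kg × 2.6 L/kg = 291.2 L
Concentration deficit ΔC = 27.8 − 16 = 11.80 mg/L
LD = Vd × ΔC / F = 291.2 × 11.80 / 0.39 = 8811 mg

8810 mg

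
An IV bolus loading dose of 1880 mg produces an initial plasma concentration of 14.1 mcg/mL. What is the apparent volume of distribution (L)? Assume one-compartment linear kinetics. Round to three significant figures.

133 L

Immediately after an IV bolus, C₀ = Dose / Vd, so Vd = Dose / C₀.
Vd = 1880 / 14.1 = 133.3 L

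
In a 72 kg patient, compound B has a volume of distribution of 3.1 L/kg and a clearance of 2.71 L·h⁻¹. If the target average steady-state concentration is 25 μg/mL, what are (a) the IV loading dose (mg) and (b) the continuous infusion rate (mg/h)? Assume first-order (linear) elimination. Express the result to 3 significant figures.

Vd(total) = 72 kg × 3.1 L/kg = 223.2 L
LD = Vd · C_target = 223.2 × 25 = 5580 mg
Infusion rate = 2.710 L/h × 25 mg/L = 67.75 mg/h

(a) 5580 mg; (b) 67.8 mg/h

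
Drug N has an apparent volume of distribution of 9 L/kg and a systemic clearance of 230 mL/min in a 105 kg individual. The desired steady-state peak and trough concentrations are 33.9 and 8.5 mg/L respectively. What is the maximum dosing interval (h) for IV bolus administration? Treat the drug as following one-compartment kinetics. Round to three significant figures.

Vd(total) = 105 kg × 9 L/kg = 945.0 L
CL = 230 mL/min = 230 × 0.06 = 13.80 L/h
k = CL / Vd = 13.80 / 945.0 = 0.01460 h⁻¹
Between IV bolus doses, concentration decays as C = C₀·e^(−kτ), so C_peak/C_trough = e^(kτ).
τ_max = ln(C_peak/C_trough) / k = ln(33.9/8.5) / 0.01460 = 1.383 / 0.01460 = 94.73 h

94.7 h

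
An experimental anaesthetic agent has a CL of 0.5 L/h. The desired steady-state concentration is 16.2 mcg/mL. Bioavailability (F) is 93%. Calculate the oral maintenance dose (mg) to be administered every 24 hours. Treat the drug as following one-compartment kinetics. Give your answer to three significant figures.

209 mg

At steady state, dose per interval replaces the amount cleared in that interval: F·D/τ = CL·Css.
D = CL × Css × τ / F = 0.5000 × 16.2 × 24 / 0.93 = 209.0 mg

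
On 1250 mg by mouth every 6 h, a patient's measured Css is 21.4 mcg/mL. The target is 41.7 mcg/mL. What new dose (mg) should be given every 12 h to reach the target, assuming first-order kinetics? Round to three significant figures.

4870 mg

With linear kinetics, Css is proportional to dose rate (D/τ) at fixed clearance.
D₂ = D₁ × (Css,target / Css,current) × (τ₂/τ₁) = 1250 × (41.7/21.4) × (12/6) = 4871 mg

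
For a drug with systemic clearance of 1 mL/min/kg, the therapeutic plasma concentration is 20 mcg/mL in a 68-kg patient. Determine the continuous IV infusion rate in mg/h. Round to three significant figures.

81.6 mg/h

CL = 1 mL/min/kg × 68 kg = 68.00 mL/min = 68.00 × 60/1000 = 4.080 L/h
Infusion rate = CL · Css = 4.080 L/h × 20 mg/L = 81.60 mg/h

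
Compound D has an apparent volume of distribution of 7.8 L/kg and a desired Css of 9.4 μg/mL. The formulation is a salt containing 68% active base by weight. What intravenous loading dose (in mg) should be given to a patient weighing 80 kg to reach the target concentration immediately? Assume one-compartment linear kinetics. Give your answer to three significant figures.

8630 mg

Vd = 7.8 L/kg × 80 kg = 624.0 L
The loading dose fills Vd to the target concentration.
LD = Vd × C / S = 624.0 × 9.400 / 0.68 = 8626 mg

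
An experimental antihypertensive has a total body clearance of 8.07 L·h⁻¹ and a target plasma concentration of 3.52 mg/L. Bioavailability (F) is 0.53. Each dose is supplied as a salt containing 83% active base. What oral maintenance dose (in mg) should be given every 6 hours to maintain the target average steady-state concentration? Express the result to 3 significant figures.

D = CL × Css × τ / F / S = 8.070 × 3.52 × 6 / 0.53 / 0.83 = 387.4 mg

387 mg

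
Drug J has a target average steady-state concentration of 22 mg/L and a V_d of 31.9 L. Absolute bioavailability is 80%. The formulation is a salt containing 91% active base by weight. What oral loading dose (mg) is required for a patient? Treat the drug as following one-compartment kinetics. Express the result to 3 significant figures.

964 mg

LD = Vd × C / F / S = 31.90 × 22.00 / 0.8 / 0.91 = 964.0 mg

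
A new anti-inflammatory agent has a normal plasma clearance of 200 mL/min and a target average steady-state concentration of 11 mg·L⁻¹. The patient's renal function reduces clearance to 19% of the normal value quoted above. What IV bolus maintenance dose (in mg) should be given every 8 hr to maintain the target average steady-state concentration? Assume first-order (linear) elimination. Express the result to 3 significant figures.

Convert clearance: 200 mL/min × 60 min/h ÷ 1000 mL/L = 12.00 L/h
Patient clearance = 0.19 × 12.00 = 2.280 L/h
D = CL × Css × τ = 2.280 × 11 × 8 = 200.6 mg

201 mg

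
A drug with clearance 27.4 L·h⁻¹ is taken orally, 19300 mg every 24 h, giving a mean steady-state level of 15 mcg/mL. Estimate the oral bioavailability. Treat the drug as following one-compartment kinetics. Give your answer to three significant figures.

F·D/τ = CL·Css at steady state → F = CL·Css·τ / D.
F = 27.4 × 15 × 24 / 19300 = 0.511

0.511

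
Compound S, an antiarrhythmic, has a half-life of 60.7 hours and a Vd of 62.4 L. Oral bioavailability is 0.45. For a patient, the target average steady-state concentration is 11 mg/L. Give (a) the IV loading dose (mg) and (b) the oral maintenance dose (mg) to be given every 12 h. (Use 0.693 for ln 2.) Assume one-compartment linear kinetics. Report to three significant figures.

(a) 686 mg; (b) 209 mg

LD = Vd × C = 62.40 × 11 = 686.4 mg
CL = 0.693 × Vd / t½ = 0.693 × 62.40 / 60.7 = 0.7124 L/h
D = CL × Css × τ / F = 0.7124 × 11 × 12 / 0.45 = 209.0 mg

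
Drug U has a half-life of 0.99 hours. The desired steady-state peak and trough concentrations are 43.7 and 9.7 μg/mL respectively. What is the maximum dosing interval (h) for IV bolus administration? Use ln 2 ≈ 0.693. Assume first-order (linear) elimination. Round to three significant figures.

k = 0.693 / t½ = 0.693 / 0.99 = 0.7000 h⁻¹
Between IV bolus doses, concentration decays as C = C₀·e^(−kτ), so C_peak/C_trough = e^(kτ).
τ_max = ln(C_peak/C_trough) / k = ln(43.7/9.7) / 0.7000 = 1.505 / 0.7000 = 2.150 h

2.15 h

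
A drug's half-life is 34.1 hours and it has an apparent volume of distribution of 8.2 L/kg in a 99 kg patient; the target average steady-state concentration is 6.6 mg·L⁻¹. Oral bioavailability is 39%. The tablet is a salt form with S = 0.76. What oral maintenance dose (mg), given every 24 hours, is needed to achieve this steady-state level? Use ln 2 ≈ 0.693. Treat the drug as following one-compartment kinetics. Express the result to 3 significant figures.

Total Vd = 8.2 × 99 = 811.8 L
k = 0.693/34.1 = 0.02032 h⁻¹, so CL = k·Vd = 0.02032 × 811.8 = 16.50 L/h
D = CL × Css × τ / F / S = 16.50 × 6.6 × 24 / 0.39 / 0.76 = 8818 mg

8820 mg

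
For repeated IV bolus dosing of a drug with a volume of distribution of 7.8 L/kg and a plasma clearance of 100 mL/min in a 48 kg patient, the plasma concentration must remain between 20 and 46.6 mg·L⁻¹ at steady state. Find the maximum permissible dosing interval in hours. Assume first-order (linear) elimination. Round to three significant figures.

Total Vd = 7.8 × 48 = 374.4 L
Convert clearance: 100 mL/min × 60 min/h ÷ 1000 mL/L = 6.000 L/h
k = CL / Vd = 6.000 / 374.4 = 0.01603 h⁻¹
Between IV bolus doses, concentration decays as C = C₀·e^(−kτ), so C_peak/C_trough = e^(kτ).
τ_max = ln(C_peak/C_trough) / k = ln(46.6/20) / 0.01603 = 0.8459 / 0.01603 = 52.77 h

52.8 h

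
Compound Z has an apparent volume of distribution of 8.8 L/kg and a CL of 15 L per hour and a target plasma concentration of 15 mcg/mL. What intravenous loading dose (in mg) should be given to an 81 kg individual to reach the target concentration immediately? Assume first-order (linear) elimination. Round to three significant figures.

Vd(total) = 81 kg × 8.8 L/kg = 712.8 L
LD = Vd × C = 712.8 × 15.00 = 10690 mg

10700 mg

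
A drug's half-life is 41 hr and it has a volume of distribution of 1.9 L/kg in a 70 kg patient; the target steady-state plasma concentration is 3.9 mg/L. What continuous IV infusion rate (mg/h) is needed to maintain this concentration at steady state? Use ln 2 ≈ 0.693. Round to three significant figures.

8.77 mg/h

Vd = 1.9 L/kg × 70 kg = 133.0 L
k = 0.693/41 = 0.01690 h⁻¹, so CL = k·Vd = 0.01690 × 133.0 = 2.248 L/h
Infusion rate = CL × Css = 2.248 × 3.9 = 8.767 mg/h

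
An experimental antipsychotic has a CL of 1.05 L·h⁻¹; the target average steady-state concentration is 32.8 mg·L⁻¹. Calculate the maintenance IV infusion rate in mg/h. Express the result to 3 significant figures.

34.4 mg/h

At steady state, infusion rate equals elimination rate: rate in = CL × Css.
Rate = CL × Css = 1.050 × 32.8 = 34.44 mg/h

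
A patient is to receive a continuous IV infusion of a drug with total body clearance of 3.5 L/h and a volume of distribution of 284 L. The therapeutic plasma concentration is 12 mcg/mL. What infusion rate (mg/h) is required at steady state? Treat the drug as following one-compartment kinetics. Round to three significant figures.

42.0 mg/h

Rate = CL × Css = 3.500 × 12 = 42.00 mg/h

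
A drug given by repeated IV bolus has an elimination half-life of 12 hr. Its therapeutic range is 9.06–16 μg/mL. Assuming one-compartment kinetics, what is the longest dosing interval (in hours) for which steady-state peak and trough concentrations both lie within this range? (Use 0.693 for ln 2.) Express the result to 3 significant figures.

9.85 h

k = 0.693 / t½ = 0.693 / 12 = 0.05775 h⁻¹
Between IV bolus doses, concentration decays as C = C₀·e^(−kτ), so C_peak/C_trough = e^(kτ).
τ_max = ln(C_peak/C_trough) / k = ln(16/9.06) / 0.05775 = 0.5687 / 0.05775 = 9.848 h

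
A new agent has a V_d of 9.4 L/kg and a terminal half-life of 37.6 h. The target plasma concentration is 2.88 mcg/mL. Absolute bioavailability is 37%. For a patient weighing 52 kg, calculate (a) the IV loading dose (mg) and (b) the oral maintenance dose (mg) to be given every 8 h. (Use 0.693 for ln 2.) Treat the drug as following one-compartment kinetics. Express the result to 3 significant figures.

Vd = 9.4 L/kg × 52 kg = 488.8 L
LD = Vd × C = 488.8 × 2.88 = 1408 mg
CL = 0.693 × Vd / t½ = 0.693 × 488.8 / 37.6 = 9.009 L/h
D = CL × Css × τ / F = 9.009 × 2.88 × 8 / 0.37 = 561.0 mg

(a) 1410 mg; (b) 561 mg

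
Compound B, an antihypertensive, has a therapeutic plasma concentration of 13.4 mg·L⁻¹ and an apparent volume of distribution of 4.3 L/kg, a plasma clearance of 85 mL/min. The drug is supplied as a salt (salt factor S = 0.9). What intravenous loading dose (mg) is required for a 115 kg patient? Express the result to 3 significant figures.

7360 mg

Vd(total) = 115 kg × 4.3 L/kg = 494.5 L
The loading dose fills Vd to the target concentration.
LD = Vd × C / S = 494.5 × 13.40 / 0.9 = 7363 mg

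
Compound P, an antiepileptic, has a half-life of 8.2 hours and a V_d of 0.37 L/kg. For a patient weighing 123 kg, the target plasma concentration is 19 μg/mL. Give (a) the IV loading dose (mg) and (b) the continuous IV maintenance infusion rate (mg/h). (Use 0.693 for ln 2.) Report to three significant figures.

(a) 865 mg; (b) 73.1 mg/h

Vd(total) = 123 kg × 0.37 L/kg = 45.51 L
LD = Vd × C = 45.51 × 19 = 864.7 mg
CL = 0.693 × Vd / t½ = 0.693 × 45.51 / 8.2 = 3.846 L/h
Infusion rate = CL × Css = 3.846 × 19 = 73.07 mg/h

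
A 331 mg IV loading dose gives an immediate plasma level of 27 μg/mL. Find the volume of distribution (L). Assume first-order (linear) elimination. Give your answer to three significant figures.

12.3 L

Immediately after an IV bolus, C₀ = Dose / Vd, so Vd = Dose / C₀.
Vd = 331 / 27 = 12.26 L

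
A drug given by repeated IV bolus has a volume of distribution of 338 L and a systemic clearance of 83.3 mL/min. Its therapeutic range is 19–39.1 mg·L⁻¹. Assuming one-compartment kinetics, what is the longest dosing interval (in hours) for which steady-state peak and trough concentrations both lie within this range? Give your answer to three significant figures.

Convert clearance: 83.3 mL/min × 60 min/h ÷ 1000 mL/L = 4.998 L/h
k = CL / Vd = 4.998 / 338.0 = 0.01479 h⁻¹
Between IV bolus doses, concentration decays as C = C₀·e^(−kτ), so C_peak/C_trough = e^(kτ).
τ_max = ln(C_peak/C_trough) / k = ln(39.1/19) / 0.01479 = 0.7217 / 0.01479 = 48.80 h

48.8 h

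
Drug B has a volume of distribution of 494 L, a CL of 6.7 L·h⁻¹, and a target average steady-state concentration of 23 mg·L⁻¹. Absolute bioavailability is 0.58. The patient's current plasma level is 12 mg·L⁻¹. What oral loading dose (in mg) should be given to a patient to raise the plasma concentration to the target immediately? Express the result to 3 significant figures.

Concentration deficit ΔC = 23 − 12 = 11.00 mg/L
LD = Vd × ΔC / F = 494.0 × 11.00 / 0.58 = 9369 mg

9370 mg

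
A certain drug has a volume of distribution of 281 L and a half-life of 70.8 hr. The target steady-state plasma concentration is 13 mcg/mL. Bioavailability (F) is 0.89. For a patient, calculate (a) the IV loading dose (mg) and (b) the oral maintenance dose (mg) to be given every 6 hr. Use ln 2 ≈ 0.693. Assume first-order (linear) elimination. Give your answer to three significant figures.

LD = Vd × C = 281.0 × 13 = 3653 mg
CL = 0.693 × Vd / t½ = 0.693 × 281.0 / 70.8 = 2.750 L/h
D = CL × Css × τ / F = 2.750 × 13 × 6 / 0.89 = 241.0 mg

(a) 3650 mg; (b) 241 mg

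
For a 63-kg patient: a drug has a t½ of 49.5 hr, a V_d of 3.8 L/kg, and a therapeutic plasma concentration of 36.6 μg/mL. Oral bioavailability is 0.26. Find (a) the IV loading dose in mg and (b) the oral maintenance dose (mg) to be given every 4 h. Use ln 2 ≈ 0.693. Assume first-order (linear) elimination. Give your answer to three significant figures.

Vd = 3.8 L/kg × 63 kg = 239.4 L
LD = Vd × C = 239.4 × 36.6 = 8762 mg
CL = 0.693 × Vd / t½ = 0.693 × 239.4 / 49.5 = 3.352 L/h
D = CL × Css × τ / F = 3.352 × 36.6 × 4 / 0.26 = 1887 mg

(a) 8760 mg; (b) 1890 mg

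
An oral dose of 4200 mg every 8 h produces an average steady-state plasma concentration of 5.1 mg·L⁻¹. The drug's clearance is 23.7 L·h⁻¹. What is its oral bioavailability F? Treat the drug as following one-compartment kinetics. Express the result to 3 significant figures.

0.230

F·D/τ = CL·Css at steady state → F = CL·Css·τ / D.
F = 23.7 × 5.1 × 8 / 4200 = 0.230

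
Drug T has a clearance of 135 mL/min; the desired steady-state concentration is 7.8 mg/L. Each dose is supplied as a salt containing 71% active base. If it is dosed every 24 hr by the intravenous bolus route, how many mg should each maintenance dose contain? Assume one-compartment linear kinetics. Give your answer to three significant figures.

CL = 135 mL/min × 60/1000 = 8.100 L/h
D = CL × Css × τ / S = 8.100 × 7.8 × 24 / 0.71 = 2136 mg

2140 mg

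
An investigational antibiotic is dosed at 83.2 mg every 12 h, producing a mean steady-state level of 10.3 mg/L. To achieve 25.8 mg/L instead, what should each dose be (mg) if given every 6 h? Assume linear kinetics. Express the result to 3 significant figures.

With linear kinetics, Css is proportional to dose rate (D/τ) at fixed clearance.
D₂ = D₁ × (Css,target / Css,current) × (τ₂/τ₁) = 83.2 × (25.8/10.3) × (6/12) = 104.2 mg

104 mg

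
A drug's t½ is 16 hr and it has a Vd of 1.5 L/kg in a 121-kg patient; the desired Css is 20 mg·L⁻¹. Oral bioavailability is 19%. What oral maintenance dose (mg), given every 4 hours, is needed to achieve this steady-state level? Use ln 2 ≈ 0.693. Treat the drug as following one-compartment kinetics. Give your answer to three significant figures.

3310 mg

Total Vd = 1.5 × 121 = 181.5 L
CL = ln 2 · Vd / t½ = 0.693 × 181.5 / 16 = 7.861 L/h
D = CL × Css × τ / F = 7.861 × 20 × 4 / 0.19 = 3310 mg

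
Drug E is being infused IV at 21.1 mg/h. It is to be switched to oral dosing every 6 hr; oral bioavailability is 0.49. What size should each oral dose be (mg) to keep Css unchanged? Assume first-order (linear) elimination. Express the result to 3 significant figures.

258 mg

To maintain the same Css, the systemic dosing rate must be unchanged: F·D/τ = infusion rate.
D = rate × τ / F = 21.1 × 6 / 0.49 = 258.4 mg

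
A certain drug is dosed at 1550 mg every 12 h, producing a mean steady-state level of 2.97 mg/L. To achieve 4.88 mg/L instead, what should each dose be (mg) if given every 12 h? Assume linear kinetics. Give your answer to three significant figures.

For first-order elimination, Css ∝ F·D/(CL·τ); F and CL are unchanged, so Css ∝ D/τ.
D₂ = D₁ × (Css,target / Css,current) = 1550 × 4.88/2.97 = 2547 mg

2550 mg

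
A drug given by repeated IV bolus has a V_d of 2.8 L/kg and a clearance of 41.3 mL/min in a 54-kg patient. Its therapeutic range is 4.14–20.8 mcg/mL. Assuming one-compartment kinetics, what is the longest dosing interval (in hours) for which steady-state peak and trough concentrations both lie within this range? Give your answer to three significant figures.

98.5 h

Total Vd = 2.8 × 54 = 151.2 L
Convert clearance: 41.3 mL/min × 60 min/h ÷ 1000 mL/L = 2.478 L/h
k = CL / Vd = 2.478 / 151.2 = 0.01639 h⁻¹
Between IV bolus doses, concentration decays as C = C₀·e^(−kτ), so C_peak/C_trough = e^(kτ).
τ_max = ln(C_peak/C_trough) / k = ln(20.8/4.14) / 0.01639 = 1.614 / 0.01639 = 98.47 h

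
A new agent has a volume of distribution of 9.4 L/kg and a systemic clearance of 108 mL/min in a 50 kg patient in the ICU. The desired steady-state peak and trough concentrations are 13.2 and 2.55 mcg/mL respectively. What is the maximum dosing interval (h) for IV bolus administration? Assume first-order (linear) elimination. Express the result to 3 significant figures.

119 h

Total Vd = 9.4 × 50 = 470.0 L
CL = 108 mL/min × 60/1000 = 6.480 L/h
k = CL / Vd = 6.480 / 470.0 = 0.01379 h⁻¹
Between IV bolus doses, concentration decays as C = C₀·e^(−kτ), so C_peak/C_trough = e^(kτ).
τ_max = ln(C_peak/C_trough) / k = ln(13.2/2.55) / 0.01379 = 1.644 / 0.01379 = 119.2 h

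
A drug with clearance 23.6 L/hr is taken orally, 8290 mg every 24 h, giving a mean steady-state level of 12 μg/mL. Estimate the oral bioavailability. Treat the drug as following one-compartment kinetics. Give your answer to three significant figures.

F·D/τ = CL·Css at steady state → F = CL·Css·τ / D.
F = 23.6 × 12 × 24 / 8290 = 0.820

0.820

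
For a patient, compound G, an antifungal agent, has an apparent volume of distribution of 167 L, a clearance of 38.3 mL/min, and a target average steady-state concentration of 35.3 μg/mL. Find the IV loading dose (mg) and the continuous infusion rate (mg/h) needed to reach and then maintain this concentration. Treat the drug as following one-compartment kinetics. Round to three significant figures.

(a) 5900 mg; (b) 81.1 mg/h

LD = Vd · C_target = 167.0 × 35.3 = 5895 mg
Convert clearance: 38.3 mL/min × 60 min/h ÷ 1000 mL/L = 2.298 L/h
Maintenance infusion rate = CL × Css = 2.298 × 35.3 = 81.12 mg/h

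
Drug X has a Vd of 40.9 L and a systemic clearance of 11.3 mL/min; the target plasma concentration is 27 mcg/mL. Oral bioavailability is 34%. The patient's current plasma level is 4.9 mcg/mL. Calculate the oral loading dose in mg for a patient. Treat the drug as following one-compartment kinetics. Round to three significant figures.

The loading dose fills Vd to the target concentration.
Concentration deficit ΔC = 27 − 4.9 = 22.10 mg/L
LD = Vd × ΔC / F = 40.90 × 22.10 / 0.34 = 2659 mg

2660 mg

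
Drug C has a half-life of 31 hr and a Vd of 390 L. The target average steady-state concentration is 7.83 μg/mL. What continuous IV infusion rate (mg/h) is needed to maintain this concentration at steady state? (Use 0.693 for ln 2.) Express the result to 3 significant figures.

CL = 0.693 × Vd / t½ = 0.693 × 390.0 / 31 = 8.718 L/h
Infusion rate = CL × Css = 8.718 × 7.83 = 68.26 mg/h

68.3 mg/h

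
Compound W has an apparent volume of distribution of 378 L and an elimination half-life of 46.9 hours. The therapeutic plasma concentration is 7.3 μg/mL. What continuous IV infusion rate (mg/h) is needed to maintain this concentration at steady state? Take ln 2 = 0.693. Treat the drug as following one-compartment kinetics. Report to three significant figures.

40.8 mg/h

k = 0.693/46.9 = 0.01478 h⁻¹, so CL = k·Vd = 0.01478 × 378.0 = 5.587 L/h
Infusion rate = CL × Css = 5.587 × 7.3 = 40.79 mg/h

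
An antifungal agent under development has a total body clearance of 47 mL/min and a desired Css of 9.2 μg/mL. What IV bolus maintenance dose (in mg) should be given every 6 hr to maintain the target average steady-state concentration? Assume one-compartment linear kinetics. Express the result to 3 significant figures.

156 mg

CL = 47 mL/min = 47 × 0.06 = 2.820 L/h
D = CL × Css × τ = 2.820 × 9.2 × 6 = 155.7 mg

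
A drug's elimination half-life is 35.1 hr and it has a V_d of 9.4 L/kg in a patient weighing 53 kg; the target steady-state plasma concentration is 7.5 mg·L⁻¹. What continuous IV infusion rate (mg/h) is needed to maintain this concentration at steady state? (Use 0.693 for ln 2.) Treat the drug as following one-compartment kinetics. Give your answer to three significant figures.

73.8 mg/h

Vd = 9.4 L/kg × 53 kg = 498.2 L
CL = ln 2 · Vd / t½ = 0.693 × 498.2 / 35.1 = 9.836 L/h
Infusion rate = CL × Css = 9.836 × 7.5 = 73.77 mg/h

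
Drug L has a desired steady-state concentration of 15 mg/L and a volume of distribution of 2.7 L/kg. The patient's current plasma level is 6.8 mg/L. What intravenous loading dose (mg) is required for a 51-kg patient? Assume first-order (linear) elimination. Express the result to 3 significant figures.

Vd(total) = 51 kg × 2.7 L/kg = 137.7 L
Concentration deficit ΔC = 15 − 6.8 = 8.200 mg/L
LD = Vd × ΔC = 137.7 × 8.200 = 1129 mg

1130 mg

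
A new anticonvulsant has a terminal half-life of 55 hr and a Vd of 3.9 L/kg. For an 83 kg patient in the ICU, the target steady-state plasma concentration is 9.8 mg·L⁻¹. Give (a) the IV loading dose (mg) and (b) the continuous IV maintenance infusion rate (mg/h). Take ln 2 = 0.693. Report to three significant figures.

(a) 3170 mg; (b) 40.0 mg/h

Vd = 3.9 L/kg × 83 kg = 323.7 L
LD = Vd × C = 323.7 × 9.8 = 3172 mg
CL = 0.693 × Vd / t½ = 0.693 × 323.7 / 55 = 4.079 L/h
Infusion rate = CL × Css = 4.079 × 9.8 = 39.97 mg/h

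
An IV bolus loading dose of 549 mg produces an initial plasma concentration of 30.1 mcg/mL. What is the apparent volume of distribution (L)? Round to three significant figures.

18.2 L

Immediately after an IV bolus, C₀ = Dose / Vd, so Vd = Dose / C₀.
Vd = 549 / 30.1 = 18.24 L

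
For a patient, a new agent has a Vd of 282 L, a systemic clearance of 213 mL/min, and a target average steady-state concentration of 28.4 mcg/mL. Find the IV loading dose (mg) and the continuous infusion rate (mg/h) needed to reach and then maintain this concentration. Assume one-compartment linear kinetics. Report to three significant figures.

Loading dose = Vd × C = 282.0 × 28.4 = 8009 mg
CL = 213 mL/min × 60/1000 = 12.78 L/h
Infusion rate = 12.78 L/h × 28.4 mg/L = 363.0 mg/h

(a) 8010 mg; (b) 363 mg/h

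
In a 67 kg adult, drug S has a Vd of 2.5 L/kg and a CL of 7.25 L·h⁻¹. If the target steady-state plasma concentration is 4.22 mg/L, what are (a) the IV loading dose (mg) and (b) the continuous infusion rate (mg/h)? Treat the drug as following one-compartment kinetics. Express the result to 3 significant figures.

(a) 707 mg; (b) 30.6 mg/h

Vd = 2.5 L/kg × 67 kg = 167.5 L
LD = Vd · C_target = 167.5 × 4.22 = 706.9 mg
Maintenance infusion rate = CL × Css = 7.250 × 4.22 = 30.60 mg/h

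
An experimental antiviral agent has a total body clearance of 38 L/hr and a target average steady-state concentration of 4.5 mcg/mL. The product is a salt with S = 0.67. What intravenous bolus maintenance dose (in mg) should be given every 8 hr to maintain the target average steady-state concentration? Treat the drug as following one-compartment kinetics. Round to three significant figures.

2040 mg

D = CL × Css × τ / S = 38.00 × 4.5 × 8 / 0.67 = 2042 mg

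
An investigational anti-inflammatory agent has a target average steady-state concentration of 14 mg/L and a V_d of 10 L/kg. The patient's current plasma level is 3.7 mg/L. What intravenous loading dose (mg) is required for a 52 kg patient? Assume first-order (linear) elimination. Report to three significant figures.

Total Vd = 10 × 52 = 520.0 L
The loading dose fills Vd to the target concentration.
Concentration deficit ΔC = 14 − 3.7 = 10.30 mg/L
LD = Vd × ΔC = 520.0 × 10.30 = 5356 mg

5360 mg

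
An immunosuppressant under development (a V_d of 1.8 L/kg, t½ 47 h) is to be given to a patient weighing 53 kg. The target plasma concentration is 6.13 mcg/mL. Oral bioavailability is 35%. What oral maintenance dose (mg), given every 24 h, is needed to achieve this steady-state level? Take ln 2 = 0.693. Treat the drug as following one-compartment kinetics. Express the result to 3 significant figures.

591 mg

Total Vd = 1.8 × 53 = 95.40 L
k = 0.693/47 = 0.01474 h⁻¹, so CL = k·Vd = 0.01474 × 95.40 = 1.406 L/h
D = CL × Css × τ / F = 1.406 × 6.13 × 24 / 0.35 = 591.0 mg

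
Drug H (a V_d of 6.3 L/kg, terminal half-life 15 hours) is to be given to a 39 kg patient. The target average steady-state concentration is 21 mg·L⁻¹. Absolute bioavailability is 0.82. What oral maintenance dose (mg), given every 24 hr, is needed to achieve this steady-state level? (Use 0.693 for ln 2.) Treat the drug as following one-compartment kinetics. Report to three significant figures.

Total Vd = 6.3 × 39 = 245.7 L
CL = 0.693 × Vd / t½ = 0.693 × 245.7 / 15 = 11.35 L/h
D = CL × Css × τ / F = 11.35 × 21 × 24 / 0.82 = 6976 mg

6980 mg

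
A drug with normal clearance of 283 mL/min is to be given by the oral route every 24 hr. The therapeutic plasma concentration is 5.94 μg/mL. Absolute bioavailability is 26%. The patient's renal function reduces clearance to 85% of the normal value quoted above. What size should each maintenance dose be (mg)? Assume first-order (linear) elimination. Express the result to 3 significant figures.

Convert clearance: 283 mL/min × 60 min/h ÷ 1000 mL/L = 16.98 L/h
Patient clearance = 0.85 × 16.98 = 14.43 L/h
D = CL × Css × τ / F = 14.43 × 5.94 × 24 / 0.26 = 7912 mg

7910 mg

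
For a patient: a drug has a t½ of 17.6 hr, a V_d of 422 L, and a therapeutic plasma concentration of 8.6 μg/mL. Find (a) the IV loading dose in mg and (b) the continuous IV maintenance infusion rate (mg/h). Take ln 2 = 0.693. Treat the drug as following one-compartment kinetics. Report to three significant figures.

LD = Vd × C = 422.0 × 8.6 = 3629 mg
CL = 0.693 × Vd / t½ = 0.693 × 422.0 / 17.6 = 16.62 L/h
Infusion rate = CL × Css = 16.62 × 8.6 = 142.9 mg/h

(a) 3630 mg; (b) 143 mg/h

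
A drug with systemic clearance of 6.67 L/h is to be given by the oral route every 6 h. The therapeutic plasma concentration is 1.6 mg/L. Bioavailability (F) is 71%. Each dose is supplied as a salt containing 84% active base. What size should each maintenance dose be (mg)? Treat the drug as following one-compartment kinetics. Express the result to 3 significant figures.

107 mg

D = CL × Css × τ / F / S = 6.670 × 1.6 × 6 / 0.71 / 0.84 = 107.4 mg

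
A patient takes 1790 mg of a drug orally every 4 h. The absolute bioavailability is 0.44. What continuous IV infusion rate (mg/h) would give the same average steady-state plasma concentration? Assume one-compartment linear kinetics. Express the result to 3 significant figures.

197 mg/h

Equivalent systemic input: infusion rate = F·D/τ.
Rate = 0.44 × 1790 / 4 = 196.9 mg/h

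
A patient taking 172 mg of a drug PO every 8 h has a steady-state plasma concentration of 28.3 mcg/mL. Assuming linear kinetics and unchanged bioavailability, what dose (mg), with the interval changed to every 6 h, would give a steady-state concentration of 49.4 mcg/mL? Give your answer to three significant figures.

With linear kinetics, Css is proportional to dose rate (D/τ) at fixed clearance.
D₂ = D₁ × (Css,target / Css,current) × (τ₂/τ₁) = 172 × (49.4/28.3) × (6/8) = 225.2 mg

225 mg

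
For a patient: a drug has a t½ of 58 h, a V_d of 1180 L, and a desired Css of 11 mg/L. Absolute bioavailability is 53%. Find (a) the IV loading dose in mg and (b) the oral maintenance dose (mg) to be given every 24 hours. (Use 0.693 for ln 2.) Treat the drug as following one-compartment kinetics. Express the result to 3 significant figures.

(a) 13000 mg; (b) 7020 mg

LD = Vd × C = 1180 × 11 = 12980 mg
CL = 0.693 × Vd / t½ = 0.693 × 1180 / 58 = 14.10 L/h
D = CL × Css × τ / F = 14.10 × 11 × 24 / 0.53 = 7023 mg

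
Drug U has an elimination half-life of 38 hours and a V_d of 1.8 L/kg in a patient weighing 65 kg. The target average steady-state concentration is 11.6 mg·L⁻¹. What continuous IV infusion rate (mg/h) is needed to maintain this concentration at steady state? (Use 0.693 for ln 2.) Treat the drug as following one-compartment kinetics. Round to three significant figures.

24.8 mg/h

Total Vd = 1.8 × 65 = 117.0 L
CL = 0.693 × Vd / t½ = 0.693 × 117.0 / 38 = 2.134 L/h
Infusion rate = CL × Css = 2.134 × 11.6 = 24.75 mg/h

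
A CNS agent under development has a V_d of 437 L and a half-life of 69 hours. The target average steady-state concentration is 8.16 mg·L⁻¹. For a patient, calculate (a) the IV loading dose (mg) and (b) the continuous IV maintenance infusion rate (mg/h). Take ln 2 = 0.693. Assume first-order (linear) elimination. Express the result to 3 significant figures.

(a) 3570 mg; (b) 35.8 mg/h

LD = Vd × C = 437.0 × 8.16 = 3566 mg
CL = 0.693 × Vd / t½ = 0.693 × 437.0 / 69 = 4.389 L/h
Infusion rate = CL × Css = 4.389 × 8.16 = 35.81 mg/h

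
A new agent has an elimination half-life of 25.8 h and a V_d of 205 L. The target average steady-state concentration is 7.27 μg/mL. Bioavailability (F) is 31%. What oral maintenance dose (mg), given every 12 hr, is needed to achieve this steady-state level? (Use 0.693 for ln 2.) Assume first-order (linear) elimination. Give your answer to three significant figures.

CL = ln 2 · Vd / t½ = 0.693 × 205.0 / 25.8 = 5.506 L/h
D = CL × Css × τ / F = 5.506 × 7.27 × 12 / 0.31 = 1549 mg

1550 mg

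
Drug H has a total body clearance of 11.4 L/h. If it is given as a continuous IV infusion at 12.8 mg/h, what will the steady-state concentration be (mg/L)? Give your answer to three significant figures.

1.12 mg/L

Css = rate / CL = 12.8 / 11.40 = 1.123 mg/L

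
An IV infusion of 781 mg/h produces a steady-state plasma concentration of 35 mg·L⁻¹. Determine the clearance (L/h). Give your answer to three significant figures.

At steady state, infusion rate = CL × Css, so CL = rate / Css.
CL = 781 / 35 = 22.31 L/h

22.3 L/h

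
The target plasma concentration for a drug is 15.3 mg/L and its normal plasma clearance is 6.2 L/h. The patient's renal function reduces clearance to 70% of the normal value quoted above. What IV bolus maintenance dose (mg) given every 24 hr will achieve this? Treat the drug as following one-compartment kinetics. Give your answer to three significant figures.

Patient clearance = 0.7 × 6.200 = 4.340 L/h
D = CL × Css × τ = 4.340 × 15.3 × 24 = 1594 mg

1590 mg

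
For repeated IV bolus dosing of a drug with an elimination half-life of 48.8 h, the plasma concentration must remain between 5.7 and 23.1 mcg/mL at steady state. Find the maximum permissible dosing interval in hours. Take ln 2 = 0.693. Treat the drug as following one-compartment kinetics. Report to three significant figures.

k = 0.693 / t½ = 0.693 / 48.8 = 0.01420 h⁻¹
Between IV bolus doses, concentration decays as C = C₀·e^(−kτ), so C_peak/C_trough = e^(kτ).
τ_max = ln(C_peak/C_trough) / k = ln(23.1/5.7) / 0.01420 = 1.399 / 0.01420 = 98.52 h

98.5 h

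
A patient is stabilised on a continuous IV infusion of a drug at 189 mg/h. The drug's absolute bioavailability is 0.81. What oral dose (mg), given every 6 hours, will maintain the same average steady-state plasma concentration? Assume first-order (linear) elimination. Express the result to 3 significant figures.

1400 mg

To maintain the same Css, the systemic dosing rate must be unchanged: F·D/τ = infusion rate.
D = rate × τ / F = 189 × 6 / 0.81 = 1400 mg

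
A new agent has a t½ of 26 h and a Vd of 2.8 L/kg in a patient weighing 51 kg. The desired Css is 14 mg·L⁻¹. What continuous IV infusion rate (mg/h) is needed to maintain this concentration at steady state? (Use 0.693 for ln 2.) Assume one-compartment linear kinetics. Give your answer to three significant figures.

Vd = 2.8 L/kg × 51 kg = 142.8 L
CL = 0.693 × Vd / t½ = 0.693 × 142.8 / 26 = 3.806 L/h
Infusion rate = CL × Css = 3.806 × 14 = 53.28 mg/h

53.3 mg/h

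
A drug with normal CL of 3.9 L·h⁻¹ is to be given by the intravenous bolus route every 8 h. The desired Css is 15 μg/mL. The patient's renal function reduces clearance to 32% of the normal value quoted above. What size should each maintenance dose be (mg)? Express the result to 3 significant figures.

150 mg

Patient clearance = 0.32 × 3.900 = 1.248 L/h
D = CL × Css × τ = 1.248 × 15 × 8 = 149.8 mg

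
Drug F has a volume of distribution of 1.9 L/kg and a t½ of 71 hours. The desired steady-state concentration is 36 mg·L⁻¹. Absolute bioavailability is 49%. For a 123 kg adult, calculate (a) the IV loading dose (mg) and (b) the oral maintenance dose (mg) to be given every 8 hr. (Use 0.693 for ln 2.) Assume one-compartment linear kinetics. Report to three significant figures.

Vd(total) = 123 kg × 1.9 L/kg = 233.7 L
LD = Vd × C = 233.7 × 36 = 8413 mg
CL = 0.693 × Vd / t½ = 0.693 × 233.7 / 71 = 2.281 L/h
D = CL × Css × τ / F = 2.281 × 36 × 8 / 0.49 = 1341 mg

(a) 8410 mg; (b) 1340 mg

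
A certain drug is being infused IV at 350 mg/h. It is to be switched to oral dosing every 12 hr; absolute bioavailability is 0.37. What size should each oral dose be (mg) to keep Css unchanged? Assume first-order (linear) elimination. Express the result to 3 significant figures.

11400 mg

To maintain the same Css, the systemic dosing rate must be unchanged: F·D/τ = infusion rate.
D = rate × τ / F = 350 × 12 / 0.37 = 11350 mg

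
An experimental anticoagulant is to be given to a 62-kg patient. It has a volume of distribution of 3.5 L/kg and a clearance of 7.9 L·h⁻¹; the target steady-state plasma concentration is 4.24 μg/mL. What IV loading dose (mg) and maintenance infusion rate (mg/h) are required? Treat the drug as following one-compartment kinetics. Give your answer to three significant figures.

Total Vd = 3.5 × 62 = 217.0 L
LD = Vd · C_target = 217.0 × 4.24 = 920.1 mg
Infusion rate = 7.900 L/h × 4.24 mg/L = 33.50 mg/h

(a) 920 mg; (b) 33.5 mg/h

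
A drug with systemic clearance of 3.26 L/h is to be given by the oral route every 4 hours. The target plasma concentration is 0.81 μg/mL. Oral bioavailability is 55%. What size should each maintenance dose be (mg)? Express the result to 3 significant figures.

D = CL × Css × τ / F = 3.260 × 0.81 × 4 / 0.55 = 19.20 mg

19.2 mg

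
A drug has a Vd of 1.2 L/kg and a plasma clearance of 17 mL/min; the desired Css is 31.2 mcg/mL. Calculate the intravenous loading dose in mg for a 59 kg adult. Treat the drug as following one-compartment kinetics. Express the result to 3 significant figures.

Total Vd = 1.2 × 59 = 70.80 L
The loading dose fills Vd to the target concentration.
LD = Vd × C = 70.80 × 31.20 = 2209 mg

2210 mg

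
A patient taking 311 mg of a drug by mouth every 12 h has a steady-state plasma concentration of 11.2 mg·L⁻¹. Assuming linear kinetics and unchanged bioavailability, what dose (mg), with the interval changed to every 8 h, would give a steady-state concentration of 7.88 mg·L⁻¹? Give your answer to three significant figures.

146 mg

For first-order elimination, Css ∝ F·D/(CL·τ); F and CL are unchanged, so Css ∝ D/τ.
D₂ = D₁ × (Css,target / Css,current) × (τ₂/τ₁) = 311 × (7.88/11.2) × (8/12) = 145.9 mg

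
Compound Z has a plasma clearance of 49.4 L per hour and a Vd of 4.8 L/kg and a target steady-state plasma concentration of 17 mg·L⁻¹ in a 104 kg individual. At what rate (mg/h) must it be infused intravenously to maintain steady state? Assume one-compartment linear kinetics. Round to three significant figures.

Infusion rate = CL · Css = 49.40 L/h × 17 mg/L = 839.8 mg/h

840 mg/h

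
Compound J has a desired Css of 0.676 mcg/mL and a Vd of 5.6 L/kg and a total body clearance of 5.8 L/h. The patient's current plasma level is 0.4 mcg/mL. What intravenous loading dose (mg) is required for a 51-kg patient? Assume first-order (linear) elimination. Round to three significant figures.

Vd(total) = 51 kg × 5.6 L/kg = 285.6 L
The loading dose fills Vd to the target concentration.
Concentration deficit ΔC = 0.676 − 0.4 = 0.2760 mg/L
LD = Vd × ΔC = 285.6 × 0.2760 = 78.83 mg

78.8 mg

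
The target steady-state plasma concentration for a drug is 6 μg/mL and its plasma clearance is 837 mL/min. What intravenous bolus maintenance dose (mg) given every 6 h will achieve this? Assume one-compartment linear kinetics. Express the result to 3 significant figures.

1810 mg

CL = 837 mL/min = 837 × 0.06 = 50.22 L/h
D = CL × Css × τ = 50.22 × 6 × 6 = 1808 mg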